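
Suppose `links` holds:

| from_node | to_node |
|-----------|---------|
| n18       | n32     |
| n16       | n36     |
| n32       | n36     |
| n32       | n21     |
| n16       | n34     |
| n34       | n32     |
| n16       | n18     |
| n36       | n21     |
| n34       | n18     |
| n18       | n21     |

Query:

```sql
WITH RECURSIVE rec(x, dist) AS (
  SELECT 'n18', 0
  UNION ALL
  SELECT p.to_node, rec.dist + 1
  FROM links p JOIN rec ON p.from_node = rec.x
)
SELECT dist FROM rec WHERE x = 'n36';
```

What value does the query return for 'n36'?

2

Base: (n18, dist=0).
Iteration 1: edges from {n18} -> (n21, dist=1), (n32, dist=1).
Iteration 2: edges from {n21,n32} -> (n21, dist=2), (n36, dist=2).
Iteration 3: edges from {n21,n36} -> (n21, dist=3).
Iteration 4: no outgoing edges from {n21}; recursion stops.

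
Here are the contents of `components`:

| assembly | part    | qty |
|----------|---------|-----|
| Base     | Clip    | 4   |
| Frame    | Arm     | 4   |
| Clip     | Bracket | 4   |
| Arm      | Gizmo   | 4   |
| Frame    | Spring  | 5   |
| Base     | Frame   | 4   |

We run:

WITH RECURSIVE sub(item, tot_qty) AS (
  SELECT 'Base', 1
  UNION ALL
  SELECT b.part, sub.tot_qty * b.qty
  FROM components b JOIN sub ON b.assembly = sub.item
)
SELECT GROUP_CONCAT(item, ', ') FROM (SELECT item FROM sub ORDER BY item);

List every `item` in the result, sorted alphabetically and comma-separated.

Arm, Base, Bracket, Clip, Frame, Gizmo, Spring

Base: (Base, tot_qty=1).
Iteration 1: components of {Base} -> Clip = 1*4 = 4, Frame = 1*4 = 4.
Iteration 2: components of {Clip,Frame} -> Arm = 4*4 = 16, Bracket = 4*4 = 16, Spring = 4*5 = 20.
Iteration 3: components of {Arm,Bracket,Spring} -> Gizmo = 16*4 = 64.
Iteration 4: no further components; recursion stops.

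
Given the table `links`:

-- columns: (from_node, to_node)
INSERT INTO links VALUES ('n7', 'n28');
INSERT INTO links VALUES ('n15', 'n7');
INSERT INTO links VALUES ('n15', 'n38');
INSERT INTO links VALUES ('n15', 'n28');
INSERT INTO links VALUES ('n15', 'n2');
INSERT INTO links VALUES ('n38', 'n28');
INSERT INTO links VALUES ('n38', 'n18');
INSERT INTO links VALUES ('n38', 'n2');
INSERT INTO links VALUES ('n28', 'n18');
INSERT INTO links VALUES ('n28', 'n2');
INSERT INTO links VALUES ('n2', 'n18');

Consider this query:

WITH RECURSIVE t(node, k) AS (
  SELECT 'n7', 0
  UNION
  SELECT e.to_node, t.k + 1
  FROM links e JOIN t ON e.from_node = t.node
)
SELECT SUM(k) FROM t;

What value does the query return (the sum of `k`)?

Base: (n7, k=0).
Iteration 1: edges from {n7} -> (n28, k=1).
Iteration 2: edges from {n28} -> (n18, k=2), (n2, k=2).
Iteration 3: edges from {n18,n2} -> (n18, k=3).
Iteration 4: no outgoing edges from {n18}; recursion stops.
SUM(k) = 0 + 1 + 2 + 2 + 3 = 8.

8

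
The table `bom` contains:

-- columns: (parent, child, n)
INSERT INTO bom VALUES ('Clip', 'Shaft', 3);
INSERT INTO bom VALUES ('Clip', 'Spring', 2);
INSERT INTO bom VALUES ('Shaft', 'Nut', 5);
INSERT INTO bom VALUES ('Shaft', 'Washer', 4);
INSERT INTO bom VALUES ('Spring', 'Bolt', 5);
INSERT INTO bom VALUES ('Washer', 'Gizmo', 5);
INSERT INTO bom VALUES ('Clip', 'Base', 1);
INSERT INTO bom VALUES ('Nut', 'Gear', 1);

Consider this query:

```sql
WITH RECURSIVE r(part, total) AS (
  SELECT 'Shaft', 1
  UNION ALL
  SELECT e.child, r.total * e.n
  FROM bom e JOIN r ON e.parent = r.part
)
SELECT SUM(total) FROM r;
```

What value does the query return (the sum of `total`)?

Base: (Shaft, total=1).
Iteration 1: components of {Shaft} -> Nut = 1*5 = 5, Washer = 1*4 = 4.
Iteration 2: components of {Nut,Washer} -> Gear = 5*1 = 5, Gizmo = 4*5 = 20.
Iteration 3: no further components; recursion stops.
SUM(total) = 1 + 5 + 4 + 5 + 20 = 35.

35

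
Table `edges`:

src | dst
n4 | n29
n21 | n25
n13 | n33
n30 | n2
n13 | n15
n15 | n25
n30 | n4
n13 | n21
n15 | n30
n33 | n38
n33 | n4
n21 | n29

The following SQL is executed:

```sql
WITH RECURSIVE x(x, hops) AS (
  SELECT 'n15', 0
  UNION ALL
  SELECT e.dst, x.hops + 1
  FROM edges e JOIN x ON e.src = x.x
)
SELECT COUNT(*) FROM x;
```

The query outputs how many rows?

Base: (n15, hops=0).
Iteration 1: edges from {n15} -> (n25, hops=1), (n30, hops=1).
Iteration 2: edges from {n25,n30} -> (n2, hops=2), (n4, hops=2).
Iteration 3: edges from {n2,n4} -> (n29, hops=3).
Iteration 4: no outgoing edges from {n29}; recursion stops.
Total rows emitted: 6.

6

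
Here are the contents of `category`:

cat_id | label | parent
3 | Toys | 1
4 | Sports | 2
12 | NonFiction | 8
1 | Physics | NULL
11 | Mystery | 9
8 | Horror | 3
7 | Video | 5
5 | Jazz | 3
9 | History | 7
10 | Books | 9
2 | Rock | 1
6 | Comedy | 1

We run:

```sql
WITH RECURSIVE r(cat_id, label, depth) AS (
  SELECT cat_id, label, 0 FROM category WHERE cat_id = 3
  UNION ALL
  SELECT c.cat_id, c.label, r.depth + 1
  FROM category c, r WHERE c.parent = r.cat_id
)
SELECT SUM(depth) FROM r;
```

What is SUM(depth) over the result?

Base: cat_id=3 (Toys) at depth 0.
Iteration 1: rows with parent in {3} -> Jazz (id 5, depth 1), Horror (id 8, depth 1).
Iteration 2: rows with parent in {5,8} -> Video (id 7, depth 2), NonFiction (id 12, depth 2).
Iteration 3: rows with parent in {7,12} -> History (id 9, depth 3).
Iteration 4: rows with parent in {9} -> Books (id 10, depth 4), Mystery (id 11, depth 4).
Iteration 5: no rows with parent in {10,11}; recursion stops.
SUM(depth) = 0 + 1 + 1 + 2 + 2 + 3 + 4 + 4 = 17.

17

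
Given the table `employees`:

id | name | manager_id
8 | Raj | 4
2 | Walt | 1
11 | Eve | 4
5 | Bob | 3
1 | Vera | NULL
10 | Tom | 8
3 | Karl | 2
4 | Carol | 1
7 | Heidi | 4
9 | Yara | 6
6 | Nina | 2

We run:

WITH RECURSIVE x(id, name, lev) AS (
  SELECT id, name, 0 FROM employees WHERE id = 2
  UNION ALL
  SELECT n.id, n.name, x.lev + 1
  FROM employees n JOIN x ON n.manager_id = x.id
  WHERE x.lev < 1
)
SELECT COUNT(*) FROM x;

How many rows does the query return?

3

Base: id=2 (Walt) at lev 0.
Iteration 1: rows with manager_id in {2} -> Karl (id 3, lev 1), Nina (id 6, lev 1).
Iteration 2: lev < 1 fails for all current rows; recursion stops.
Total rows emitted: 3.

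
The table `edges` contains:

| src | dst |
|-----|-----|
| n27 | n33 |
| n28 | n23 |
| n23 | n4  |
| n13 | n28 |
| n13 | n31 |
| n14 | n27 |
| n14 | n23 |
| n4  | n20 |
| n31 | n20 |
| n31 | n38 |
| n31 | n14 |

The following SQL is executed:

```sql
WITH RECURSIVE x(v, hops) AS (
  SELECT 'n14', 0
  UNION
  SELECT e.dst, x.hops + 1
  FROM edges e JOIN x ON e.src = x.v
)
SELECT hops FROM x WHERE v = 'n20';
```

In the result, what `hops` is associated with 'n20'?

Base: (n14, hops=0).
Iteration 1: edges from {n14} -> (n23, hops=1), (n27, hops=1).
Iteration 2: edges from {n23,n27} -> (n33, hops=2), (n4, hops=2).
Iteration 3: edges from {n33,n4} -> (n20, hops=3).
Iteration 4: no outgoing edges from {n20}; recursion stops.

3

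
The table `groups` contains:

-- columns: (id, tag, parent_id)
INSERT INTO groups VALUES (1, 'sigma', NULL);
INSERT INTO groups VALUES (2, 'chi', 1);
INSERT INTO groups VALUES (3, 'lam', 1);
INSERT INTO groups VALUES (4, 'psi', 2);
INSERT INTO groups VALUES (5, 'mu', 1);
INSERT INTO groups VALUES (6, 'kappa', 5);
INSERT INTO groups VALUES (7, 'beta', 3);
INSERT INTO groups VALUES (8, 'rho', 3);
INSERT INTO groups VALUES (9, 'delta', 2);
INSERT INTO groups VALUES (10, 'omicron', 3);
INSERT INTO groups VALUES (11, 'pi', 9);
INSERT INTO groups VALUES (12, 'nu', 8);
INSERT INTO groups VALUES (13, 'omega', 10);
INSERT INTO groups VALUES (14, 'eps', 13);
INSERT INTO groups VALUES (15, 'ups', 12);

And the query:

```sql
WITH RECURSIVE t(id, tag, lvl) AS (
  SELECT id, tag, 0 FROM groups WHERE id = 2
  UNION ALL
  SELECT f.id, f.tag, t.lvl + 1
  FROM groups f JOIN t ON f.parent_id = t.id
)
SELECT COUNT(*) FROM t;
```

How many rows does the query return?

Base: id=2 (chi) at lvl 0.
Iteration 1: rows with parent_id in {2} -> psi (id 4, lvl 1), delta (id 9, lvl 1).
Iteration 2: rows with parent_id in {4,9} -> pi (id 11, lvl 2).
Iteration 3: no rows with parent_id in {11}; recursion stops.
Total rows emitted: 4.

4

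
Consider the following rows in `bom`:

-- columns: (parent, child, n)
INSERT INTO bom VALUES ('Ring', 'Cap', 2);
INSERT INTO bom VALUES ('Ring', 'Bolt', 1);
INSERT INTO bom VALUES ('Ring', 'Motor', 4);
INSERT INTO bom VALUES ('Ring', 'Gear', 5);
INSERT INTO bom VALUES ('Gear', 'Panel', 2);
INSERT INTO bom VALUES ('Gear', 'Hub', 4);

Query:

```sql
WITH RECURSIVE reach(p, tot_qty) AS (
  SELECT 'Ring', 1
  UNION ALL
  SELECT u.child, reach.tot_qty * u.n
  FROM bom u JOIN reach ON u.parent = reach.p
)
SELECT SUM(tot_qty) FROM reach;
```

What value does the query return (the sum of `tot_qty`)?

Base: (Ring, tot_qty=1).
Iteration 1: components of {Ring} -> Bolt = 1*1 = 1, Cap = 1*2 = 2, Gear = 1*5 = 5, Motor = 1*4 = 4.
Iteration 2: components of {Bolt,Cap,Gear,Motor} -> Hub = 5*4 = 20, Panel = 5*2 = 10.
Iteration 3: no further components; recursion stops.
SUM(tot_qty) = 1 + 2 + 1 + 4 + 5 + 10 + 20 = 43.

43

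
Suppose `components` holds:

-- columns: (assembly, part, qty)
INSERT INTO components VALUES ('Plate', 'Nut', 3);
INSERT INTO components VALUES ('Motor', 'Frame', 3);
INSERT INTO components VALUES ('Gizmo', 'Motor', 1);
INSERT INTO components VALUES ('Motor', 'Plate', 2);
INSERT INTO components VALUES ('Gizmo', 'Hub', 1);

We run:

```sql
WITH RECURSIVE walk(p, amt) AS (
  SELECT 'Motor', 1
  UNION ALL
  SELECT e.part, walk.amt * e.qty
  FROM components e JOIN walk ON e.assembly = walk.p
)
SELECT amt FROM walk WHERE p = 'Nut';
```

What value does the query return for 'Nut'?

Base: (Motor, amt=1).
Iteration 1: components of {Motor} -> Frame = 1*3 = 3, Plate = 1*2 = 2.
Iteration 2: components of {Frame,Plate} -> Nut = 2*3 = 6.
Iteration 3: no further components; recursion stops.

6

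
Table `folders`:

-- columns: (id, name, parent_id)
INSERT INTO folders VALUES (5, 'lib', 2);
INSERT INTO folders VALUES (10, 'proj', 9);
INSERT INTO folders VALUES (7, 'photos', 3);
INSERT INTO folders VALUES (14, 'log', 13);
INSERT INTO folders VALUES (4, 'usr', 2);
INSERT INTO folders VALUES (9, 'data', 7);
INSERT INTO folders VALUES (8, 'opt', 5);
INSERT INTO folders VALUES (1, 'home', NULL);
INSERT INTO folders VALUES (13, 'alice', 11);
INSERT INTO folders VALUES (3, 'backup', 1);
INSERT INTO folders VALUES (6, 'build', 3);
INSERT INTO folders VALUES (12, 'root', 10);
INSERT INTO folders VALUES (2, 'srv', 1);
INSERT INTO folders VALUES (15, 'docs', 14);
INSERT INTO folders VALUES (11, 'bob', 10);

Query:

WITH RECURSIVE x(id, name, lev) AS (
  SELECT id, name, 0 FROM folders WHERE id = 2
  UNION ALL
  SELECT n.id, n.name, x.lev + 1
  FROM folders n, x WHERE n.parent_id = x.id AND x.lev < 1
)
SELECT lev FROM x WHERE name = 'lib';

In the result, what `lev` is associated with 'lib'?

1

Base: id=2 (srv) at lev 0.
Iteration 1: rows with parent_id in {2} -> usr (id 4, lev 1), lib (id 5, lev 1).
Iteration 2: lev < 1 fails for all current rows; recursion stops.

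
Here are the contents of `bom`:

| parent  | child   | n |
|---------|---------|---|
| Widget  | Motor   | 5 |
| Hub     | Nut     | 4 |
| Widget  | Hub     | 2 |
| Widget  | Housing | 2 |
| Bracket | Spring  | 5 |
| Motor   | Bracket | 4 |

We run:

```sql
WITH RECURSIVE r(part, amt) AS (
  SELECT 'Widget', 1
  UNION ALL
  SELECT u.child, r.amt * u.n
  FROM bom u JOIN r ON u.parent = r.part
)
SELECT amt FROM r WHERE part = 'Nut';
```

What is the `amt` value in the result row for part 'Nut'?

Base: (Widget, amt=1).
Iteration 1: components of {Widget} -> Housing = 1*2 = 2, Hub = 1*2 = 2, Motor = 1*5 = 5.
Iteration 2: components of {Housing,Hub,Motor} -> Bracket = 5*4 = 20, Nut = 2*4 = 8.
Iteration 3: components of {Bracket,Nut} -> Spring = 20*5 = 100.
Iteration 4: no further components; recursion stops.

8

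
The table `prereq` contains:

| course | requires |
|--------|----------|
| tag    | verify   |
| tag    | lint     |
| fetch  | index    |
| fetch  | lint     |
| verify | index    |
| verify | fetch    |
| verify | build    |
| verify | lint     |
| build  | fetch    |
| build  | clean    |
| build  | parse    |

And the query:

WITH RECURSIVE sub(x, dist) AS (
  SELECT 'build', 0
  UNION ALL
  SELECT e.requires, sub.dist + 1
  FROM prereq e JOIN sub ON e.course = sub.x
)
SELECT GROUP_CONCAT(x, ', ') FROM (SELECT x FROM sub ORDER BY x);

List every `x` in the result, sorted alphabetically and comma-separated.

build, clean, fetch, index, lint, parse

Base: (build, dist=0).
Iteration 1: edges from {build} -> (clean, dist=1), (fetch, dist=1), (parse, dist=1).
Iteration 2: edges from {clean,fetch,parse} -> (index, dist=2), (lint, dist=2).
Iteration 3: no outgoing edges from {index,lint}; recursion stops.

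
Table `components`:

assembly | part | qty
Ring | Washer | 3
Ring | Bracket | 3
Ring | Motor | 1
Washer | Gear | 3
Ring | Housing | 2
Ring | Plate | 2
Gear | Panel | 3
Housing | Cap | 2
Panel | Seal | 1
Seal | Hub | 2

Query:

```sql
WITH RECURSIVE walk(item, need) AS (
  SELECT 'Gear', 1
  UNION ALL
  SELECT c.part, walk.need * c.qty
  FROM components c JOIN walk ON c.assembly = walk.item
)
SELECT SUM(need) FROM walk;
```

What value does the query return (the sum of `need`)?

Base: (Gear, need=1).
Iteration 1: components of {Gear} -> Panel = 1*3 = 3.
Iteration 2: components of {Panel} -> Seal = 3*1 = 3.
Iteration 3: components of {Seal} -> Hub = 3*2 = 6.
Iteration 4: no further components; recursion stops.
SUM(need) = 1 + 3 + 3 + 6 = 13.

13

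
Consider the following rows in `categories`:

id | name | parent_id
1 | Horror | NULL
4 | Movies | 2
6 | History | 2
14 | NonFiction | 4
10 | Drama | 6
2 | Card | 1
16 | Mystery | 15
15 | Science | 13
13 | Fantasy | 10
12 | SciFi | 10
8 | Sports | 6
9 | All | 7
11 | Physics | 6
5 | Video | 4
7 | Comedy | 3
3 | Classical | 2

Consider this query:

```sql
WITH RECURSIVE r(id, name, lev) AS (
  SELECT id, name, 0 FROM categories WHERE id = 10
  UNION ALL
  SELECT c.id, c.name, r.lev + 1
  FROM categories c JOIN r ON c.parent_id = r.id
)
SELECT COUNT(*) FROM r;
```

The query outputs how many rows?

Base: id=10 (Drama) at lev 0.
Iteration 1: rows with parent_id in {10} -> SciFi (id 12, lev 1), Fantasy (id 13, lev 1).
Iteration 2: rows with parent_id in {12,13} -> Science (id 15, lev 2).
Iteration 3: rows with parent_id in {15} -> Mystery (id 16, lev 3).
Iteration 4: no rows with parent_id in {16}; recursion stops.
Total rows emitted: 5.

5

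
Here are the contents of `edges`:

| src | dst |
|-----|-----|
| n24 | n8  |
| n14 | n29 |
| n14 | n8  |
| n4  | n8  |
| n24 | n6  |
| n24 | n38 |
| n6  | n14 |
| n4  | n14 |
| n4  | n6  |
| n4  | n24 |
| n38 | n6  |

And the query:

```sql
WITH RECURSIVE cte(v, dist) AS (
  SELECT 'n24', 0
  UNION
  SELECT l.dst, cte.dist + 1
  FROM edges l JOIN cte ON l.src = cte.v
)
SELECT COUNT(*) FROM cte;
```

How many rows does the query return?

11

Base: (n24, dist=0).
Iteration 1: edges from {n24} -> (n38, dist=1), (n6, dist=1), (n8, dist=1).
Iteration 2: edges from {n38,n6,n8} -> (n14, dist=2), (n6, dist=2).
Iteration 3: edges from {n14,n6} -> (n14, dist=3), (n29, dist=3), (n8, dist=3).
Iteration 4: edges from {n14,n29,n8} -> (n29, dist=4), (n8, dist=4).
Iteration 5: no outgoing edges from {n29,n8}; recursion stops.
Total rows emitted: 11.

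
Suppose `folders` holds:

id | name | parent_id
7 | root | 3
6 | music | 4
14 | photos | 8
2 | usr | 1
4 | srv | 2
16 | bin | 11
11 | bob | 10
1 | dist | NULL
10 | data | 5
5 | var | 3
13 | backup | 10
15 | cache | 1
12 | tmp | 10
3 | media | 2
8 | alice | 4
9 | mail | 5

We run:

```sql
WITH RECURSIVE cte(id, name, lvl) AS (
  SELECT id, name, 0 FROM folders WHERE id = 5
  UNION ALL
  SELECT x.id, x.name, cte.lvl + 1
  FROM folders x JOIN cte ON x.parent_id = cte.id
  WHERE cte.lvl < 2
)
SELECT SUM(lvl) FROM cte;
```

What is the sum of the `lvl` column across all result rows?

8

Base: id=5 (var) at lvl 0.
Iteration 1: rows with parent_id in {5} -> mail (id 9, lvl 1), data (id 10, lvl 1).
Iteration 2: rows with parent_id in {9,10} -> bob (id 11, lvl 2), tmp (id 12, lvl 2), backup (id 13, lvl 2).
Iteration 3: lvl < 2 fails for all current rows; recursion stops.
SUM(lvl) = 0 + 1 + 1 + 2 + 2 + 2 = 8.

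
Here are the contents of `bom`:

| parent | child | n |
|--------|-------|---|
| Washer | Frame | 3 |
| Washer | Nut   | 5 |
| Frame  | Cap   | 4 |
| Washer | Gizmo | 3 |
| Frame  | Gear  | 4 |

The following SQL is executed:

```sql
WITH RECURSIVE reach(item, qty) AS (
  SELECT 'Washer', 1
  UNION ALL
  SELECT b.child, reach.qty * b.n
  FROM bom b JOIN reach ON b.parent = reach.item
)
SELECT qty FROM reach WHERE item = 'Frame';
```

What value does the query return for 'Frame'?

Base: (Washer, qty=1).
Iteration 1: components of {Washer} -> Frame = 1*3 = 3, Gizmo = 1*3 = 3, Nut = 1*5 = 5.
Iteration 2: components of {Frame,Gizmo,Nut} -> Cap = 3*4 = 12, Gear = 3*4 = 12.
Iteration 3: no further components; recursion stops.

3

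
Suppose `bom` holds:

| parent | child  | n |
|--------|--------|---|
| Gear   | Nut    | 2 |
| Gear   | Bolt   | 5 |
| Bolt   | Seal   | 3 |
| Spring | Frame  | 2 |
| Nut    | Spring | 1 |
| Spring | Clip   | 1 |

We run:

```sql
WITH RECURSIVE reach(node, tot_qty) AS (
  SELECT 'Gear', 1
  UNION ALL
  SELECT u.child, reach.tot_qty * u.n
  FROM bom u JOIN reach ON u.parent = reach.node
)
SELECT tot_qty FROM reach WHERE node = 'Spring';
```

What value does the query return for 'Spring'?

2

Base: (Gear, tot_qty=1).
Iteration 1: components of {Gear} -> Bolt = 1*5 = 5, Nut = 1*2 = 2.
Iteration 2: components of {Bolt,Nut} -> Seal = 5*3 = 15, Spring = 2*1 = 2.
Iteration 3: components of {Seal,Spring} -> Clip = 2*1 = 2, Frame = 2*2 = 4.
Iteration 4: no further components; recursion stops.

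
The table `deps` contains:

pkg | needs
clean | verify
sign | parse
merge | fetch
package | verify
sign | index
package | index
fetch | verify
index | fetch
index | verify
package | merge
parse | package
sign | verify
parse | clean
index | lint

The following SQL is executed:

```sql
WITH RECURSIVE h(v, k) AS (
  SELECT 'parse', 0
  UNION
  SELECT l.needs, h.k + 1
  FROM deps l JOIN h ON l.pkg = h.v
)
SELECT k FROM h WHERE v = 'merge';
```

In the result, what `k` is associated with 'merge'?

2

Base: (parse, k=0).
Iteration 1: edges from {parse} -> (clean, k=1), (package, k=1).
Iteration 2: edges from {clean,package} -> (index, k=2), (merge, k=2), (verify, k=2). [UNION drops 1 duplicate row(s)]
Iteration 3: edges from {index,merge,verify} -> (fetch, k=3), (lint, k=3), (verify, k=3). [UNION drops 1 duplicate row(s)]
Iteration 4: edges from {fetch,lint,verify} -> (verify, k=4).
Iteration 5: no outgoing edges from {verify}; recursion stops.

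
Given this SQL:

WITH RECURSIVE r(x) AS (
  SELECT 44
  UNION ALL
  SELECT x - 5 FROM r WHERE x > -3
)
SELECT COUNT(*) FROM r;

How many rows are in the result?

11

Base: x=44.
Iteration 1: 44 > -3 holds -> x = 44 - 5 = 39.
Iteration 2: 39 > -3 holds -> x = 39 - 5 = 34.
Iteration 3: 34 > -3 holds -> x = 34 - 5 = 29.
Iteration 4: 29 > -3 holds -> x = 29 - 5 = 24.
Iteration 5: 24 > -3 holds -> x = 24 - 5 = 19.
Iteration 6: 19 > -3 holds -> x = 19 - 5 = 14.
Iteration 7: 14 > -3 holds -> x = 14 - 5 = 9.
Iteration 8: 9 > -3 holds -> x = 9 - 5 = 4.
Iteration 9: 4 > -3 holds -> x = 4 - 5 = -1.
Iteration 10: -1 > -3 holds -> x = -1 - 5 = -6.
Iteration 11: -6 > -3 fails; recursion stops.
Total rows emitted: 11.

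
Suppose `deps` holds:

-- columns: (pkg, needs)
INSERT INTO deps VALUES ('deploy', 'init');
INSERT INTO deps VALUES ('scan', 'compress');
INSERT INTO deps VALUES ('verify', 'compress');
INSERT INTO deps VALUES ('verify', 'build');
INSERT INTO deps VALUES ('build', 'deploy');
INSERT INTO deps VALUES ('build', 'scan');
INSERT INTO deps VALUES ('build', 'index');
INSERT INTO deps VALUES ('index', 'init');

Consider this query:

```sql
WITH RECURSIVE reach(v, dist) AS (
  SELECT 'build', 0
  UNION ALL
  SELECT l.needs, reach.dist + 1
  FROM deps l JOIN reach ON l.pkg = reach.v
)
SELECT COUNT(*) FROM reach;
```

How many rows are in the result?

Base: (build, dist=0).
Iteration 1: edges from {build} -> (deploy, dist=1), (index, dist=1), (scan, dist=1).
Iteration 2: edges from {deploy,index,scan} -> (compress, dist=2), (init, dist=2) x2. [UNION ALL keeps all 3 new rows, including repeats]
Iteration 3: no outgoing edges from {compress,init}; recursion stops.
Total rows emitted: 7.

7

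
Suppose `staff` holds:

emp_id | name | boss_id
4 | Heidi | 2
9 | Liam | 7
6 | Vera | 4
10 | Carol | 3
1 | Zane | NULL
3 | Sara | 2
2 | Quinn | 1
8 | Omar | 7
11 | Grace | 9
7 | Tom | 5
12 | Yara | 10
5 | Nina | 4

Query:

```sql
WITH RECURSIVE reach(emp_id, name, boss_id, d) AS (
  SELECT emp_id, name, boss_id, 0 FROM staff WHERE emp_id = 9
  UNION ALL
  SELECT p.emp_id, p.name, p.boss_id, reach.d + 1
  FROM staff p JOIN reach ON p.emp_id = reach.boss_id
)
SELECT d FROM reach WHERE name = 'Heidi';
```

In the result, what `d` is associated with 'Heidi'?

3

Base: emp_id=9 (Liam), boss_id=7, d 0.
Iteration 1: join on emp_id=7 -> Tom (id 7, boss_id=5, d 1).
Iteration 2: join on emp_id=5 -> Nina (id 5, boss_id=4, d 2).
Iteration 3: join on emp_id=4 -> Heidi (id 4, boss_id=2, d 3).
Iteration 4: join on emp_id=2 -> Quinn (id 2, boss_id=1, d 4).
Iteration 5: join on emp_id=1 -> Zane (id 1, boss_id=NULL, d 5).
Iteration 6: boss_id is NULL; no match; recursion stops.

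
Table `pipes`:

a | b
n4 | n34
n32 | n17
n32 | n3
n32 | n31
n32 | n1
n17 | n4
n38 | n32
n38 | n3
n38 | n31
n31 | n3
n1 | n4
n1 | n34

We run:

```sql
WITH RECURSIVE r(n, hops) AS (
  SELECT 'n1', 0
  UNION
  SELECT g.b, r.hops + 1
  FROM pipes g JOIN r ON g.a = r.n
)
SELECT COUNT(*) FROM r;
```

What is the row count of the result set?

Base: (n1, hops=0).
Iteration 1: edges from {n1} -> (n34, hops=1), (n4, hops=1).
Iteration 2: edges from {n34,n4} -> (n34, hops=2).
Iteration 3: no outgoing edges from {n34}; recursion stops.
Total rows emitted: 4.

4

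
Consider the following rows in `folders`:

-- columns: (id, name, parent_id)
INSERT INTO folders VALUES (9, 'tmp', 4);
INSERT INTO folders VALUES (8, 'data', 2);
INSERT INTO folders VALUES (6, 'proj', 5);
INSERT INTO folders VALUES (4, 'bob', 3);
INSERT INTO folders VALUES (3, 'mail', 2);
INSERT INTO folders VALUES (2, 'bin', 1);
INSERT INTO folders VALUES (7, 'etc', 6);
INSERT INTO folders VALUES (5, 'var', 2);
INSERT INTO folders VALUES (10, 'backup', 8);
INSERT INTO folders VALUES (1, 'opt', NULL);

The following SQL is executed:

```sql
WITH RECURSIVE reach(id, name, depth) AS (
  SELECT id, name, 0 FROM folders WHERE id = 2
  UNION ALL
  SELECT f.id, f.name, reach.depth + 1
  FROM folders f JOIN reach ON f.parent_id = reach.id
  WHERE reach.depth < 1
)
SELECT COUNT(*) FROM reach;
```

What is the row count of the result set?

Base: id=2 (bin) at depth 0.
Iteration 1: rows with parent_id in {2} -> mail (id 3, depth 1), var (id 5, depth 1), data (id 8, depth 1).
Iteration 2: depth < 1 fails for all current rows; recursion stops.
Total rows emitted: 4.

4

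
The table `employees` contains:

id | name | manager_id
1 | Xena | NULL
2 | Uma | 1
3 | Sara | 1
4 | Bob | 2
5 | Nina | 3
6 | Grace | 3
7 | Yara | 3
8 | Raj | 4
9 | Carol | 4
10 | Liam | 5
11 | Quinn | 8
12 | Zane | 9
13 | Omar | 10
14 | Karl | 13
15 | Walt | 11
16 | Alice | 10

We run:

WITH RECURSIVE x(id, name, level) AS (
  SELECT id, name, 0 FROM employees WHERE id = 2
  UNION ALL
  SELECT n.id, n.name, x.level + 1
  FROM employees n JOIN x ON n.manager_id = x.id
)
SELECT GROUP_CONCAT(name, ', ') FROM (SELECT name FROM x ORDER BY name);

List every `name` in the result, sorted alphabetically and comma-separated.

Base: id=2 (Uma) at level 0.
Iteration 1: rows with manager_id in {2} -> Bob (id 4, level 1).
Iteration 2: rows with manager_id in {4} -> Raj (id 8, level 2), Carol (id 9, level 2).
Iteration 3: rows with manager_id in {8,9} -> Quinn (id 11, level 3), Zane (id 12, level 3).
Iteration 4: rows with manager_id in {11,12} -> Walt (id 15, level 4).
Iteration 5: no rows with manager_id in {15}; recursion stops.

Bob, Carol, Quinn, Raj, Uma, Walt, Zane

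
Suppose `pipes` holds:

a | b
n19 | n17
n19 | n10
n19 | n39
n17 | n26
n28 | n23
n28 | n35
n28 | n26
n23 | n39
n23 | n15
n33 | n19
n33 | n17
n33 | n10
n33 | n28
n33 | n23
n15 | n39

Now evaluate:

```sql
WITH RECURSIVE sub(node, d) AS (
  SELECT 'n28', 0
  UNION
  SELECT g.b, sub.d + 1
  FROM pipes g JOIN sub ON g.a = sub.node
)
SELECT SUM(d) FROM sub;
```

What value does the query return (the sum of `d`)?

10

Base: (n28, d=0).
Iteration 1: edges from {n28} -> (n23, d=1), (n26, d=1), (n35, d=1).
Iteration 2: edges from {n23,n26,n35} -> (n15, d=2), (n39, d=2).
Iteration 3: edges from {n15,n39} -> (n39, d=3).
Iteration 4: no outgoing edges from {n39}; recursion stops.
SUM(d) = 0 + 1 + 1 + 1 + 2 + 2 + 3 = 10.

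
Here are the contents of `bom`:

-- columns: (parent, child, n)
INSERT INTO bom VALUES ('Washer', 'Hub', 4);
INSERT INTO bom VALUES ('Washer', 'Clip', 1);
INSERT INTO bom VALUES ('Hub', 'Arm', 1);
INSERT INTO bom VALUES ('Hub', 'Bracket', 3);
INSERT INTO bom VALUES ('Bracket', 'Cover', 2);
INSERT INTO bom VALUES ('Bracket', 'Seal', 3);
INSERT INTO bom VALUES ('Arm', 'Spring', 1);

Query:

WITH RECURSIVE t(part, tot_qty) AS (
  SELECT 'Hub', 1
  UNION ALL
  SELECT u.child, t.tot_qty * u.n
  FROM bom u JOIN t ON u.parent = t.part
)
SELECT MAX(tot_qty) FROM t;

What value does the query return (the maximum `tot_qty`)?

9

Base: (Hub, tot_qty=1).
Iteration 1: components of {Hub} -> Arm = 1*1 = 1, Bracket = 1*3 = 3.
Iteration 2: components of {Arm,Bracket} -> Cover = 3*2 = 6, Seal = 3*3 = 9, Spring = 1*1 = 1.
Iteration 3: no further components; recursion stops.
tot_qty values: 1, 1, 3, 1, 6, 9; the maximum is 9.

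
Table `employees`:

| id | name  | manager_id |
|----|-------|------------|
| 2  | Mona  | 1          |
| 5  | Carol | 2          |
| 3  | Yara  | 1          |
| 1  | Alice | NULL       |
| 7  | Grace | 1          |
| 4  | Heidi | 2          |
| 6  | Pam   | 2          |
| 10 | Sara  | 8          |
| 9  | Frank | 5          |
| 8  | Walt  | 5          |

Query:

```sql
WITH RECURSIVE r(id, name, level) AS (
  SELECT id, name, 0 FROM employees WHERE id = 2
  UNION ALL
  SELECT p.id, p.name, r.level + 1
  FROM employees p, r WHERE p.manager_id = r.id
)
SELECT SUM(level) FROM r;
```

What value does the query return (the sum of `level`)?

Base: id=2 (Mona) at level 0.
Iteration 1: rows with manager_id in {2} -> Heidi (id 4, level 1), Carol (id 5, level 1), Pam (id 6, level 1).
Iteration 2: rows with manager_id in {4,5,6} -> Walt (id 8, level 2), Frank (id 9, level 2).
Iteration 3: rows with manager_id in {8,9} -> Sara (id 10, level 3).
Iteration 4: no rows with manager_id in {10}; recursion stops.
SUM(level) = 0 + 1 + 1 + 1 + 2 + 2 + 3 = 10.

10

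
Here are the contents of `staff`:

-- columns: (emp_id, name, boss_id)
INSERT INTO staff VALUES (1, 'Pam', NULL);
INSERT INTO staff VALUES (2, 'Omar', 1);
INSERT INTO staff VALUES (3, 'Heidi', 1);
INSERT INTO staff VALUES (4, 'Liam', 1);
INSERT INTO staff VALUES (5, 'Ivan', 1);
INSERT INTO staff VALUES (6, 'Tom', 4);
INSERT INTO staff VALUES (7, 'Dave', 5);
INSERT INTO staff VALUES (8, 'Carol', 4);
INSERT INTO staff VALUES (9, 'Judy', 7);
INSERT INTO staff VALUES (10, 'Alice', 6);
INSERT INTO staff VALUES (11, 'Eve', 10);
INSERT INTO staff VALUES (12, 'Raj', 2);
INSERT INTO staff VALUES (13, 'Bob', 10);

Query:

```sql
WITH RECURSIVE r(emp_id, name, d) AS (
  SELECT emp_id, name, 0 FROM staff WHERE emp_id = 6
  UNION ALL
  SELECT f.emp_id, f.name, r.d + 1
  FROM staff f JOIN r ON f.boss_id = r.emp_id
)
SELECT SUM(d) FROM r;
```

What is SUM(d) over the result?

Base: emp_id=6 (Tom) at d 0.
Iteration 1: rows with boss_id in {6} -> Alice (id 10, d 1).
Iteration 2: rows with boss_id in {10} -> Eve (id 11, d 2), Bob (id 13, d 2).
Iteration 3: no rows with boss_id in {11,13}; recursion stops.
SUM(d) = 0 + 1 + 2 + 2 = 5.

5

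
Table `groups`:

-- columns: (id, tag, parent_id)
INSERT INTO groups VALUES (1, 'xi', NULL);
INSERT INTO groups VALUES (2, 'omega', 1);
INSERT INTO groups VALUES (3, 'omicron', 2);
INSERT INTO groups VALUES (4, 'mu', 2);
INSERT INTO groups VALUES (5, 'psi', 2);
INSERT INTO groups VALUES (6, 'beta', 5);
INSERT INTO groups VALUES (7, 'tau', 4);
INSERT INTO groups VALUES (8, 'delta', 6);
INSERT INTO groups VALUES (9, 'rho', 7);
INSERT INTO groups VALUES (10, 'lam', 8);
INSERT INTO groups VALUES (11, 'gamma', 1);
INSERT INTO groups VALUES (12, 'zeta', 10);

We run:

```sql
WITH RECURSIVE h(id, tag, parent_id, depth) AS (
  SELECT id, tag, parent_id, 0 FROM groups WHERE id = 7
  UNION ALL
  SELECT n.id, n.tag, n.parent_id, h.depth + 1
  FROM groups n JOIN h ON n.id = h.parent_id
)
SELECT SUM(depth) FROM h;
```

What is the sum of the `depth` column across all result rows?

6

Base: id=7 (tau), parent_id=4, depth 0.
Iteration 1: join on id=4 -> mu (id 4, parent_id=2, depth 1).
Iteration 2: join on id=2 -> omega (id 2, parent_id=1, depth 2).
Iteration 3: join on id=1 -> xi (id 1, parent_id=NULL, depth 3).
Iteration 4: parent_id is NULL; no match; recursion stops.
SUM(depth) = 0 + 1 + 2 + 3 = 6.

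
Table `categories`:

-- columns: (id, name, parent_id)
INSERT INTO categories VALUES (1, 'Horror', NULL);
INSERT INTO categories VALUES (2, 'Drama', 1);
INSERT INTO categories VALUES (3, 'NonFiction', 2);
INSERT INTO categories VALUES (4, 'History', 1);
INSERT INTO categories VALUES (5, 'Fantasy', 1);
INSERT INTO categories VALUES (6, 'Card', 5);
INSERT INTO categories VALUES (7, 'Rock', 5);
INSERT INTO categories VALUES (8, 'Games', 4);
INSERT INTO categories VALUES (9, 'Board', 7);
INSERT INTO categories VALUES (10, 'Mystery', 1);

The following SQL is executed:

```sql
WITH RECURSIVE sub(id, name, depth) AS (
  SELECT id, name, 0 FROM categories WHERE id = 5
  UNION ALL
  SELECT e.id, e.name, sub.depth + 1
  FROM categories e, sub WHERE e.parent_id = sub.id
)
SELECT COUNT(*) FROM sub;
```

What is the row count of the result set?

Base: id=5 (Fantasy) at depth 0.
Iteration 1: rows with parent_id in {5} -> Card (id 6, depth 1), Rock (id 7, depth 1).
Iteration 2: rows with parent_id in {6,7} -> Board (id 9, depth 2).
Iteration 3: no rows with parent_id in {9}; recursion stops.
Total rows emitted: 4.

4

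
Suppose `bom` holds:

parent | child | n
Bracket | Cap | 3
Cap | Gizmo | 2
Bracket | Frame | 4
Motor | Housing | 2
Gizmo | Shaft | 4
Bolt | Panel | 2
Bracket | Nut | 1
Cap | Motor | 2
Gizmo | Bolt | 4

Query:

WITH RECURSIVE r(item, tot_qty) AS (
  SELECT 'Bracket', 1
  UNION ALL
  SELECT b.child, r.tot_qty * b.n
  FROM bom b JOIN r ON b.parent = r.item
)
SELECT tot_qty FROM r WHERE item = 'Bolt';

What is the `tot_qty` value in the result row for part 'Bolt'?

24

Base: (Bracket, tot_qty=1).
Iteration 1: components of {Bracket} -> Cap = 1*3 = 3, Frame = 1*4 = 4, Nut = 1*1 = 1.
Iteration 2: components of {Cap,Frame,Nut} -> Gizmo = 3*2 = 6, Motor = 3*2 = 6.
Iteration 3: components of {Gizmo,Motor} -> Bolt = 6*4 = 24, Housing = 6*2 = 12, Shaft = 6*4 = 24.
Iteration 4: components of {Bolt,Housing,Shaft} -> Panel = 24*2 = 48.
Iteration 5: no further components; recursion stops.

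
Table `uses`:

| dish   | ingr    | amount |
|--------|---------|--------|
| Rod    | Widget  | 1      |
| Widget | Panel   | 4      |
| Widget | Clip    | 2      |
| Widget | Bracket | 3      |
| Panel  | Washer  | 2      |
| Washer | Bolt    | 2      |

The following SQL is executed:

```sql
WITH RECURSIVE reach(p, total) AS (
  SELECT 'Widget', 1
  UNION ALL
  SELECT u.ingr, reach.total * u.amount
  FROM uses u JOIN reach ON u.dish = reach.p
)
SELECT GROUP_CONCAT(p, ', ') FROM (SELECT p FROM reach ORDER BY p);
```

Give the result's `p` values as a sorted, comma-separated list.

Bolt, Bracket, Clip, Panel, Washer, Widget

Base: (Widget, total=1).
Iteration 1: components of {Widget} -> Bracket = 1*3 = 3, Clip = 1*2 = 2, Panel = 1*4 = 4.
Iteration 2: components of {Bracket,Clip,Panel} -> Washer = 4*2 = 8.
Iteration 3: components of {Washer} -> Bolt = 8*2 = 16.
Iteration 4: no further components; recursion stops.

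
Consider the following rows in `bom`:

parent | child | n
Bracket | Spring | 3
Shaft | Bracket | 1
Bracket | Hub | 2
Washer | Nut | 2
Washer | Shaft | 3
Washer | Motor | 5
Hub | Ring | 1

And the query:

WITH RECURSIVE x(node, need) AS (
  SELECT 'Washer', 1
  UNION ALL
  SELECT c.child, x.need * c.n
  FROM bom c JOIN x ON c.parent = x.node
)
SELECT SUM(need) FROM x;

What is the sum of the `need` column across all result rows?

Base: (Washer, need=1).
Iteration 1: components of {Washer} -> Motor = 1*5 = 5, Nut = 1*2 = 2, Shaft = 1*3 = 3.
Iteration 2: components of {Motor,Nut,Shaft} -> Bracket = 3*1 = 3.
Iteration 3: components of {Bracket} -> Hub = 3*2 = 6, Spring = 3*3 = 9.
Iteration 4: components of {Hub,Spring} -> Ring = 6*1 = 6.
Iteration 5: no further components; recursion stops.
SUM(need) = 1 + 3 + 2 + 5 + 3 + 9 + 6 + 6 = 35.

35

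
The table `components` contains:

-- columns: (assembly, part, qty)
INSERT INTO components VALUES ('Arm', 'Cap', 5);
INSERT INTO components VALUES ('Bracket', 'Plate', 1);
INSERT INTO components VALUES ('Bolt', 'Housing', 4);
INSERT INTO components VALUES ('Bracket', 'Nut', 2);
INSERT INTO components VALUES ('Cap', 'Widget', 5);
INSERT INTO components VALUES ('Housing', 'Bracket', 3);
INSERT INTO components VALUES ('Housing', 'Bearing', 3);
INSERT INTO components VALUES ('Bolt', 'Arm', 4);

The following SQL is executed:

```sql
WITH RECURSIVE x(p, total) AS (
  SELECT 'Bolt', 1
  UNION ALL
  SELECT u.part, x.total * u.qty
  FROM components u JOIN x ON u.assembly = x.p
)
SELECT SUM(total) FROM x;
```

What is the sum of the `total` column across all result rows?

Base: (Bolt, total=1).
Iteration 1: components of {Bolt} -> Arm = 1*4 = 4, Housing = 1*4 = 4.
Iteration 2: components of {Arm,Housing} -> Bearing = 4*3 = 12, Bracket = 4*3 = 12, Cap = 4*5 = 20.
Iteration 3: components of {Bearing,Bracket,Cap} -> Nut = 12*2 = 24, Plate = 12*1 = 12, Widget = 20*5 = 100.
Iteration 4: no further components; recursion stops.
SUM(total) = 1 + 4 + 4 + 20 + 12 + 12 + 100 + 12 + 24 = 189.

189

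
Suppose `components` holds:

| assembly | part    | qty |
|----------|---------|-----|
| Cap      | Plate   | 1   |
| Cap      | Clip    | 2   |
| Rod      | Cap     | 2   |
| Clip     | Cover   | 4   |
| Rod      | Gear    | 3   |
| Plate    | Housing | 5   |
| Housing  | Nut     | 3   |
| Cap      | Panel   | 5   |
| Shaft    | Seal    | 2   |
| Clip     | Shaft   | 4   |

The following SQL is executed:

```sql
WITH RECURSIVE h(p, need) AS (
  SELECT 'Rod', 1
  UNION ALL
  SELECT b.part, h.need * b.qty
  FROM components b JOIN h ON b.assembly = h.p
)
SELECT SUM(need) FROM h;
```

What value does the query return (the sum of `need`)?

Base: (Rod, need=1).
Iteration 1: components of {Rod} -> Cap = 1*2 = 2, Gear = 1*3 = 3.
Iteration 2: components of {Cap,Gear} -> Clip = 2*2 = 4, Panel = 2*5 = 10, Plate = 2*1 = 2.
Iteration 3: components of {Clip,Panel,Plate} -> Cover = 4*4 = 16, Housing = 2*5 = 10, Shaft = 4*4 = 16.
Iteration 4: components of {Cover,Housing,Shaft} -> Nut = 10*3 = 30, Seal = 16*2 = 32.
Iteration 5: no further components; recursion stops.
SUM(need) = 1 + 2 + 3 + 4 + 2 + 10 + 16 + 16 + 10 + 32 + 30 = 126.

126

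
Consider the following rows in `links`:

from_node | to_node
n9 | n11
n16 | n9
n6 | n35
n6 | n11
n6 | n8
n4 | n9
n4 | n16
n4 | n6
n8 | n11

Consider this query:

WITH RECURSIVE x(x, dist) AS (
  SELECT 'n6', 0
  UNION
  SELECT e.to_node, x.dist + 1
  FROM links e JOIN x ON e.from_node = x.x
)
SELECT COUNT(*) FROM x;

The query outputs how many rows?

5

Base: (n6, dist=0).
Iteration 1: edges from {n6} -> (n11, dist=1), (n35, dist=1), (n8, dist=1).
Iteration 2: edges from {n11,n35,n8} -> (n11, dist=2).
Iteration 3: no outgoing edges from {n11}; recursion stops.
Total rows emitted: 5.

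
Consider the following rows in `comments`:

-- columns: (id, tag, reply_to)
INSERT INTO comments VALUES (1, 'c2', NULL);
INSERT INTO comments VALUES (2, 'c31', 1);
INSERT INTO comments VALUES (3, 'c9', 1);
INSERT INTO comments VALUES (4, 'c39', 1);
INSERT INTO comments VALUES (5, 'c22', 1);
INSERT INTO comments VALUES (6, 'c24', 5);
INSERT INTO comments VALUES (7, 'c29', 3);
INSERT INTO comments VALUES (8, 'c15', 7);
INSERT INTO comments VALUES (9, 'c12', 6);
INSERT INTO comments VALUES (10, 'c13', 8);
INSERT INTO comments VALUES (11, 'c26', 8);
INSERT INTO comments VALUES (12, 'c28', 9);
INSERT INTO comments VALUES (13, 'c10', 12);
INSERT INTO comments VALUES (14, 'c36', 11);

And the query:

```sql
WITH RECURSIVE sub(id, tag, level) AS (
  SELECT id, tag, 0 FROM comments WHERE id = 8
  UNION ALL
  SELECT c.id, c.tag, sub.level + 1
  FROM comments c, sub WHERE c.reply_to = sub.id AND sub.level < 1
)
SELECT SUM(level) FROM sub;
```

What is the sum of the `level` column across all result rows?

2

Base: id=8 (c15) at level 0.
Iteration 1: rows with reply_to in {8} -> c13 (id 10, level 1), c26 (id 11, level 1).
Iteration 2: level < 1 fails for all current rows; recursion stops.
SUM(level) = 0 + 1 + 1 = 2.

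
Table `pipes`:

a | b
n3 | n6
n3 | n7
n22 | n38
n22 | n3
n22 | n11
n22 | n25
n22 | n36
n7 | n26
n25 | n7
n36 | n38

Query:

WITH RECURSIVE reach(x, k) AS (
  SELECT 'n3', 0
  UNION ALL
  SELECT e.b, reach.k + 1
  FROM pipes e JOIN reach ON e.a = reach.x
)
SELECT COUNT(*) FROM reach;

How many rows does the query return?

Base: (n3, k=0).
Iteration 1: edges from {n3} -> (n6, k=1), (n7, k=1).
Iteration 2: edges from {n6,n7} -> (n26, k=2).
Iteration 3: no outgoing edges from {n26}; recursion stops.
Total rows emitted: 4.

4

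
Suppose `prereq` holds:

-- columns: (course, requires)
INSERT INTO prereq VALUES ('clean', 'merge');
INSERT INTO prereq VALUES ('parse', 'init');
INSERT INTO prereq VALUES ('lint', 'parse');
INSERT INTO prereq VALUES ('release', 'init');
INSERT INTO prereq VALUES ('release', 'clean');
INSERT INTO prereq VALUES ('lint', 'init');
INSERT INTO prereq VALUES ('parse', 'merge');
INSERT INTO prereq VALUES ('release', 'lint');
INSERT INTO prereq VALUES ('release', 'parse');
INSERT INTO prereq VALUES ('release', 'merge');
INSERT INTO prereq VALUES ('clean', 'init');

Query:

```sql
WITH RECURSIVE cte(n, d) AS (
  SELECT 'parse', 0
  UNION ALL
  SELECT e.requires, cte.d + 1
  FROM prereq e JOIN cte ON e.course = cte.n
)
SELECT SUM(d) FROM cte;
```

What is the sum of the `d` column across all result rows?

Base: (parse, d=0).
Iteration 1: edges from {parse} -> (init, d=1), (merge, d=1).
Iteration 2: no outgoing edges from {init,merge}; recursion stops.
SUM(d) = 0 + 1 + 1 = 2.

2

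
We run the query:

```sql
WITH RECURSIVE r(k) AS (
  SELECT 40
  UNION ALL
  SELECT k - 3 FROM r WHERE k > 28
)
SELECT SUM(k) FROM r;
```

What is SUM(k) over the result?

Base: k=40.
Iteration 1: 40 > 28 holds -> k = 40 - 3 = 37.
Iteration 2: 37 > 28 holds -> k = 37 - 3 = 34.
Iteration 3: 34 > 28 holds -> k = 34 - 3 = 31.
Iteration 4: 31 > 28 holds -> k = 31 - 3 = 28.
Iteration 5: 28 > 28 fails; recursion stops.
SUM(k) = 40 + 37 + 34 + 31 + 28 = 170.

170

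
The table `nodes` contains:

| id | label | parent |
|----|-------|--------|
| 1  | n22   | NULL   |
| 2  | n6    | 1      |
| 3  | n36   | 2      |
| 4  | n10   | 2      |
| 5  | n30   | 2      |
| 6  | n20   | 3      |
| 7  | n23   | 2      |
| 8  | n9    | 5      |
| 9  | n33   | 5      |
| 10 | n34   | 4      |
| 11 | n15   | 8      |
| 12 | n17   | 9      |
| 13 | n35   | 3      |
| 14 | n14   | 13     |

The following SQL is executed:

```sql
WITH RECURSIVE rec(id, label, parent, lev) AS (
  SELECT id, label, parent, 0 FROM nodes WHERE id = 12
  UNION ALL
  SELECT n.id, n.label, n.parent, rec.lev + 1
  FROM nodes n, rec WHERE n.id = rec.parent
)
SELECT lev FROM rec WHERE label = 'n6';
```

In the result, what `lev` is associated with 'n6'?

Base: id=12 (n17), parent=9, lev 0.
Iteration 1: join on id=9 -> n33 (id 9, parent=5, lev 1).
Iteration 2: join on id=5 -> n30 (id 5, parent=2, lev 2).
Iteration 3: join on id=2 -> n6 (id 2, parent=1, lev 3).
Iteration 4: join on id=1 -> n22 (id 1, parent=NULL, lev 4).
Iteration 5: parent is NULL; no match; recursion stops.

3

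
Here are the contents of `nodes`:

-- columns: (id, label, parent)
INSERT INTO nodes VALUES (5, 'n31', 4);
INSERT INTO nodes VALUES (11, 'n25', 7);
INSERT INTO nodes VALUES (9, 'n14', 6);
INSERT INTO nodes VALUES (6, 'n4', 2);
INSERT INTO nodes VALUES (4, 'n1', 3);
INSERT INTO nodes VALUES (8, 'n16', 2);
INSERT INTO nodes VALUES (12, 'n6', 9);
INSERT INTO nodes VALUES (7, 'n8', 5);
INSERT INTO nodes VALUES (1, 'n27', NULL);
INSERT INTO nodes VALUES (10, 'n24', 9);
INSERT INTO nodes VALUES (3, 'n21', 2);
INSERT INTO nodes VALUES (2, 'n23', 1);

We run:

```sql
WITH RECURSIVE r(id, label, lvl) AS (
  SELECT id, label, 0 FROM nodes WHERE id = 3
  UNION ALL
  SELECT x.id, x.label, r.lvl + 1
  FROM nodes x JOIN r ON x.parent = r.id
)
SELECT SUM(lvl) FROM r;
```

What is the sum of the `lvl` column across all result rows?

Base: id=3 (n21) at lvl 0.
Iteration 1: rows with parent in {3} -> n1 (id 4, lvl 1).
Iteration 2: rows with parent in {4} -> n31 (id 5, lvl 2).
Iteration 3: rows with parent in {5} -> n8 (id 7, lvl 3).
Iteration 4: rows with parent in {7} -> n25 (id 11, lvl 4).
Iteration 5: no rows with parent in {11}; recursion stops.
SUM(lvl) = 0 + 1 + 2 + 3 + 4 = 10.

10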